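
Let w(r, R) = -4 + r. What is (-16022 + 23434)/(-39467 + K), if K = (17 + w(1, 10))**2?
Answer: -7412/39271 ≈ -0.18874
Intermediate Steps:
K = 196 (K = (17 + (-4 + 1))**2 = (17 - 3)**2 = 14**2 = 196)
(-16022 + 23434)/(-39467 + K) = (-16022 + 23434)/(-39467 + 196) = 7412/(-39271) = 7412*(-1/39271) = -7412/39271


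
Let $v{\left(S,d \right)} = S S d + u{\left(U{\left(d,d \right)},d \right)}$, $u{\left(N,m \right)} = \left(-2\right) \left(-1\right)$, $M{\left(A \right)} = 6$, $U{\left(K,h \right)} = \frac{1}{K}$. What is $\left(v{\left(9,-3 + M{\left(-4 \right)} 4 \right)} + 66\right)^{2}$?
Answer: $3129361$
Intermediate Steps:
$u{\left(N,m \right)} = 2$
$v{\left(S,d \right)} = 2 + d S^{2}$ ($v{\left(S,d \right)} = S S d + 2 = S^{2} d + 2 = d S^{2} + 2 = 2 + d S^{2}$)
$\left(v{\left(9,-3 + M{\left(-4 \right)} 4 \right)} + 66\right)^{2} = \left(\left(2 + \left(-3 + 6 \cdot 4\right) 9^{2}\right) + 66\right)^{2} = \left(\left(2 + \left(-3 + 24\right) 81\right) + 66\right)^{2} = \left(\left(2 + 21 \cdot 81\right) + 66\right)^{2} = \left(\left(2 + 1701\right) + 66\right)^{2} = \left(1703 + 66\right)^{2} = 1769^{2} = 3129361$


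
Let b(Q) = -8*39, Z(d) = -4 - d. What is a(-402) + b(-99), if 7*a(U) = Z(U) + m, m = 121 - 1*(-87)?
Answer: -1578/7 ≈ -225.43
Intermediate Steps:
m = 208 (m = 121 + 87 = 208)
b(Q) = -312
a(U) = 204/7 - U/7 (a(U) = ((-4 - U) + 208)/7 = (204 - U)/7 = 204/7 - U/7)
a(-402) + b(-99) = (204/7 - 1/7*(-402)) - 312 = (204/7 + 402/7) - 312 = 606/7 - 312 = -1578/7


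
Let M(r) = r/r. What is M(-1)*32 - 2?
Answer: 30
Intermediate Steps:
M(r) = 1
M(-1)*32 - 2 = 1*32 - 2 = 32 - 2 = 30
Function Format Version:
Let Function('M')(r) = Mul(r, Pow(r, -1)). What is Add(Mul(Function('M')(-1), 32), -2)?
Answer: 30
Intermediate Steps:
Function('M')(r) = 1
Add(Mul(Function('M')(-1), 32), -2) = Add(Mul(1, 32), -2) = Add(32, -2) = 30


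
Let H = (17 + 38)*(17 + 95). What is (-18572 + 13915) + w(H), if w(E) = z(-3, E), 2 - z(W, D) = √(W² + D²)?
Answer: -4655 - √37945609 ≈ -10815.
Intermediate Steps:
H = 6160 (H = 55*112 = 6160)
z(W, D) = 2 - √(D² + W²) (z(W, D) = 2 - √(W² + D²) = 2 - √(D² + W²))
w(E) = 2 - √(9 + E²) (w(E) = 2 - √(E² + (-3)²) = 2 - √(E² + 9) = 2 - √(9 + E²))
(-18572 + 13915) + w(H) = (-18572 + 13915) + (2 - √(9 + 6160²)) = -4657 + (2 - √(9 + 37945600)) = -4657 + (2 - √37945609) = -4655 - √37945609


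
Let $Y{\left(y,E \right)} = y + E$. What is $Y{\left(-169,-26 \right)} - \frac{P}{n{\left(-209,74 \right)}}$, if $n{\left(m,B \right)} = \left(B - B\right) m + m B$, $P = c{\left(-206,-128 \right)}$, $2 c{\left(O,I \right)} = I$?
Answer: $- \frac{1507967}{7733} \approx -195.0$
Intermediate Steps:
$c{\left(O,I \right)} = \frac{I}{2}$
$P = -64$ ($P = \frac{1}{2} \left(-128\right) = -64$)
$n{\left(m,B \right)} = B m$ ($n{\left(m,B \right)} = 0 m + B m = 0 + B m = B m$)
$Y{\left(y,E \right)} = E + y$
$Y{\left(-169,-26 \right)} - \frac{P}{n{\left(-209,74 \right)}} = \left(-26 - 169\right) - - \frac{64}{74 \left(-209\right)} = -195 - - \frac{64}{-15466} = -195 - \left(-64\right) \left(- \frac{1}{15466}\right) = -195 - \frac{32}{7733} = - \frac{1507967}{7733}$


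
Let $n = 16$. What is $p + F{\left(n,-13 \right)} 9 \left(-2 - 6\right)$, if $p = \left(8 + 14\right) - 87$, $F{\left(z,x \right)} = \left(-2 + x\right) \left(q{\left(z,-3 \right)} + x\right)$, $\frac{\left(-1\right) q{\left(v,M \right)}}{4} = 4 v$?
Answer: $-290585$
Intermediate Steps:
$q{\left(v,M \right)} = - 16 v$ ($q{\left(v,M \right)} = - 4 \cdot 4 v = - 16 v$)
$F{\left(z,x \right)} = \left(-2 + x\right) \left(x - 16 z\right)$ ($F{\left(z,x \right)} = \left(-2 + x\right) \left(- 16 z + x\right) = \left(-2 + x\right) \left(x - 16 z\right)$)
$p = -65$ ($p = 22 - 87 = -65$)
$p + F{\left(n,-13 \right)} 9 \left(-2 - 6\right) = -65 + \left(\left(-13\right)^{2} - -26 + 32 \cdot 16 - \left(-208\right) 16\right) 9 \left(-2 - 6\right) = -65 + \left(169 + 26 + 512 + 3328\right) 9 \left(-8\right) = -65 + 4035 \left(-72\right) = -65 - 290520 = -290585$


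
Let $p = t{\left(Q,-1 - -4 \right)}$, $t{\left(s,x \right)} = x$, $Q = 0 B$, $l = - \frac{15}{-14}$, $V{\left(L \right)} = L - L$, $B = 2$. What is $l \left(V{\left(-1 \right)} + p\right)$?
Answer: $\frac{45}{14} \approx 3.2143$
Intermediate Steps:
$V{\left(L \right)} = 0$
$l = \frac{15}{14}$ ($l = \left(-15\right) \left(- \frac{1}{14}\right) = \frac{15}{14} \approx 1.0714$)
$Q = 0$ ($Q = 0 \cdot 2 = 0$)
$p = 3$ ($p = -1 - -4 = -1 + 4 = 3$)
$l \left(V{\left(-1 \right)} + p\right) = \frac{15 \left(0 + 3\right)}{14} = \frac{15}{14} \cdot 3 = \frac{45}{14}$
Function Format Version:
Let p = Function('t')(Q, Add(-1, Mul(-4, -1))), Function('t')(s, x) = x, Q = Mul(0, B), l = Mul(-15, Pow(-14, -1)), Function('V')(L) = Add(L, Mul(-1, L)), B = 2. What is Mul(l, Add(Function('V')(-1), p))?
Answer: Rational(45, 14) ≈ 3.2143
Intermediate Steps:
Function('V')(L) = 0
l = Rational(15, 14) (l = Mul(-15, Rational(-1, 14)) = Rational(15, 14) ≈ 1.0714)
Q = 0 (Q = Mul(0, 2) = 0)
p = 3 (p = Add(-1, Mul(-4, -1)) = Add(-1, 4) = 3)
Mul(l, Add(Function('V')(-1), p)) = Mul(Rational(15, 14), Add(0, 3)) = Mul(Rational(15, 14), 3) = Rational(45, 14)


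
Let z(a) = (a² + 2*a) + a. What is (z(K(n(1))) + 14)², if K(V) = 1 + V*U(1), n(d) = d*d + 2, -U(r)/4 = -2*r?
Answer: 509796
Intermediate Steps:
U(r) = 8*r (U(r) = -(-8)*r = 8*r)
n(d) = 2 + d² (n(d) = d² + 2 = 2 + d²)
K(V) = 1 + 8*V (K(V) = 1 + V*(8*1) = 1 + V*8 = 1 + 8*V)
z(a) = a² + 3*a
(z(K(n(1))) + 14)² = ((1 + 8*(2 + 1²))*(3 + (1 + 8*(2 + 1²))) + 14)² = ((1 + 8*(2 + 1))*(3 + (1 + 8*(2 + 1))) + 14)² = ((1 + 8*3)*(3 + (1 + 8*3)) + 14)² = ((1 + 24)*(3 + (1 + 24)) + 14)² = (25*(3 + 25) + 14)² = (25*28 + 14)² = (700 + 14)² = 714² = 509796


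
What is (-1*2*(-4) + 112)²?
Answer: 14400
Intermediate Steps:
(-1*2*(-4) + 112)² = (-2*(-4) + 112)² = (8 + 112)² = 120² = 14400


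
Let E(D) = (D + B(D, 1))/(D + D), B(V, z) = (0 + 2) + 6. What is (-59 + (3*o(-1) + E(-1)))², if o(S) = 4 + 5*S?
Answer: 17161/4 ≈ 4290.3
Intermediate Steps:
B(V, z) = 8 (B(V, z) = 2 + 6 = 8)
E(D) = (8 + D)/(2*D) (E(D) = (D + 8)/(D + D) = (8 + D)/((2*D)) = (8 + D)*(1/(2*D)) = (8 + D)/(2*D))
(-59 + (3*o(-1) + E(-1)))² = (-59 + (3*(4 + 5*(-1)) + (½)*(8 - 1)/(-1)))² = (-59 + (3*(4 - 5) + (½)*(-1)*7))² = (-59 + (3*(-1) - 7/2))² = (-59 + (-3 - 7/2))² = (-59 - 13/2)² = (-131/2)² = 17161/4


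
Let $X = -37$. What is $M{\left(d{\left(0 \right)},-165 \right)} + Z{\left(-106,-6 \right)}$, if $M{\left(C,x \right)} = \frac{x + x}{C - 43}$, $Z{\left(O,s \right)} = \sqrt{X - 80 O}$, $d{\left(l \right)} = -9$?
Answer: $\frac{165}{26} + \sqrt{8443} \approx 98.232$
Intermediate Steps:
$Z{\left(O,s \right)} = \sqrt{-37 - 80 O}$
$M{\left(C,x \right)} = \frac{2 x}{-43 + C}$
$M{\left(d{\left(0 \right)},-165 \right)} + Z{\left(-106,-6 \right)} = 2 \left(-165\right) \frac{1}{-43 - 9} + \sqrt{-37 - -8480} = 2 \left(-165\right) \frac{1}{-52} + \sqrt{-37 + 8480} = 2 \left(-165\right) \left(- \frac{1}{52}\right) + \sqrt{8443} = \frac{165}{26} + \sqrt{8443}$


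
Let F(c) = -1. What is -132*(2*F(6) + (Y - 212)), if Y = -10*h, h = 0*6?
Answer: 28248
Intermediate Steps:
h = 0
Y = 0 (Y = -10*0 = 0)
-132*(2*F(6) + (Y - 212)) = -132*(2*(-1) + (0 - 212)) = -132*(-2 - 212) = -132*(-214) = 28248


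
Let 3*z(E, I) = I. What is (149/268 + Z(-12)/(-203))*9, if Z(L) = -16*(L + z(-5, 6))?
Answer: -113697/54404 ≈ -2.0899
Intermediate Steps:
z(E, I) = I/3
Z(L) = -32 - 16*L (Z(L) = -16*(L + (⅓)*6) = -16*(L + 2) = -16*(2 + L) = -32 - 16*L)
(149/268 + Z(-12)/(-203))*9 = (149/268 + (-32 - 16*(-12))/(-203))*9 = (149*(1/268) + (-32 + 192)*(-1/203))*9 = (149/268 + 160*(-1/203))*9 = (149/268 - 160/203)*9 = -12633/54404*9 = -113697/54404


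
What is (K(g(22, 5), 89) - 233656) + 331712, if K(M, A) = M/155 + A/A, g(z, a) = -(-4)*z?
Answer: 15198923/155 ≈ 98058.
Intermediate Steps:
g(z, a) = 4*z
K(M, A) = 1 + M/155 (K(M, A) = M*(1/155) + 1 = M/155 + 1 = 1 + M/155)
(K(g(22, 5), 89) - 233656) + 331712 = ((1 + (4*22)/155) - 233656) + 331712 = ((1 + (1/155)*88) - 233656) + 331712 = ((1 + 88/155) - 233656) + 331712 = (243/155 - 233656) + 331712 = -36216437/155 + 331712 = 15198923/155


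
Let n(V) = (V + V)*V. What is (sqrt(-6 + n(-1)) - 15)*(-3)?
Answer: 45 - 6*I ≈ 45.0 - 6.0*I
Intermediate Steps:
n(V) = 2*V**2 (n(V) = (2*V)*V = 2*V**2)
(sqrt(-6 + n(-1)) - 15)*(-3) = (sqrt(-6 + 2*(-1)**2) - 15)*(-3) = (sqrt(-6 + 2*1) - 15)*(-3) = (sqrt(-6 + 2) - 15)*(-3) = (sqrt(-4) - 15)*(-3) = (2*I - 15)*(-3) = (-15 + 2*I)*(-3) = 45 - 6*I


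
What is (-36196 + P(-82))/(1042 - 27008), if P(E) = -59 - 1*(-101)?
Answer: 18077/12983 ≈ 1.3924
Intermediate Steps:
P(E) = 42 (P(E) = -59 + 101 = 42)
(-36196 + P(-82))/(1042 - 27008) = (-36196 + 42)/(1042 - 27008) = -36154/(-25966) = -36154*(-1/25966) = 18077/12983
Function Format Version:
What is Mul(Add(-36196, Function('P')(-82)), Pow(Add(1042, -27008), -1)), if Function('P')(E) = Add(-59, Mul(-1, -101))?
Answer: Rational(18077, 12983) ≈ 1.3924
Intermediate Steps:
Function('P')(E) = 42 (Function('P')(E) = Add(-59, 101) = 42)
Mul(Add(-36196, Function('P')(-82)), Pow(Add(1042, -27008), -1)) = Mul(Add(-36196, 42), Pow(Add(1042, -27008), -1)) = Mul(-36154, Pow(-25966, -1)) = Mul(-36154, Rational(-1, 25966)) = Rational(18077, 12983)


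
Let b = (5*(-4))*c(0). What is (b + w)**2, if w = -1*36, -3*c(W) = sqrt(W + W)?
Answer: 1296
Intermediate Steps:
c(W) = -sqrt(2)*sqrt(W)/3 (c(W) = -sqrt(W + W)/3 = -sqrt(2)*sqrt(W)/3)
b = 0 (b = (5*(-4))*(-sqrt(2)*sqrt(0)/3) = -(-20)*sqrt(2)*0/3 = -20*0 = 0)
w = -36
(b + w)**2 = (0 - 36)**2 = (-36)**2 = 1296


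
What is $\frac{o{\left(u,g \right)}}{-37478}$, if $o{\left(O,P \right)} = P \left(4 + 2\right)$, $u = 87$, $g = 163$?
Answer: $- \frac{489}{18739} \approx -0.026095$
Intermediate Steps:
$o{\left(O,P \right)} = 6 P$ ($o{\left(O,P \right)} = P 6 = 6 P$)
$\frac{o{\left(u,g \right)}}{-37478} = \frac{6 \cdot 163}{-37478} = 978 \left(- \frac{1}{37478}\right) = - \frac{489}{18739}$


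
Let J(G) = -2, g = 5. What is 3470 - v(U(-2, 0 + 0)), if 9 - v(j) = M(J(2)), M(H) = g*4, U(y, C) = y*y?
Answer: 3481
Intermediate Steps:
U(y, C) = y²
M(H) = 20 (M(H) = 5*4 = 20)
v(j) = -11 (v(j) = 9 - 1*20 = 9 - 20 = -11)
3470 - v(U(-2, 0 + 0)) = 3470 - 1*(-11) = 3470 + 11 = 3481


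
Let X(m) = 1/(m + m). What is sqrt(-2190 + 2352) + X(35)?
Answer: 1/70 + 9*sqrt(2) ≈ 12.742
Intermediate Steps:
X(m) = 1/(2*m)
sqrt(-2190 + 2352) + X(35) = sqrt(-2190 + 2352) + (1/2)/35 = sqrt(162) + (1/2)*(1/35) = 9*sqrt(2) + 1/70 = 1/70 + 9*sqrt(2)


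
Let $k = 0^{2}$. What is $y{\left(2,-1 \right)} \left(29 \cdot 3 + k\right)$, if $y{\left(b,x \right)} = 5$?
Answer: $435$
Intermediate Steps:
$k = 0$
$y{\left(2,-1 \right)} \left(29 \cdot 3 + k\right) = 5 \left(29 \cdot 3 + 0\right) = 5 \left(87 + 0\right) = 5 \cdot 87 = 435$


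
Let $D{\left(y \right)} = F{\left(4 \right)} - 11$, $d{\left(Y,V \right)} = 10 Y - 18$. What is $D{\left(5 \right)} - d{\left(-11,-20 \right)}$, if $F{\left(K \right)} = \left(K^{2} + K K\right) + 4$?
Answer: $153$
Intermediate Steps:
$d{\left(Y,V \right)} = -18 + 10 Y$
$F{\left(K \right)} = 4 + 2 K^{2}$ ($F{\left(K \right)} = \left(K^{2} + K^{2}\right) + 4 = 2 K^{2} + 4 = 4 + 2 K^{2}$)
$D{\left(y \right)} = 25$ ($D{\left(y \right)} = \left(4 + 2 \cdot 4^{2}\right) - 11 = \left(4 + 2 \cdot 16\right) - 11 = \left(4 + 32\right) - 11 = 36 - 11 = 25$)
$D{\left(5 \right)} - d{\left(-11,-20 \right)} = 25 - \left(-18 + 10 \left(-11\right)\right) = 25 - \left(-18 - 110\right) = 25 - -128 = 25 + 128 = 153$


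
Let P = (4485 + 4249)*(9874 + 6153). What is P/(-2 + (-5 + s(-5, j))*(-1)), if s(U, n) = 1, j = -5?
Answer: 69989909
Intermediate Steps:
P = 139979818 (P = 8734*16027 = 139979818)
P/(-2 + (-5 + s(-5, j))*(-1)) = 139979818/(-2 + (-5 + 1)*(-1)) = 139979818/(-2 - 4*(-1)) = 139979818/(-2 + 4) = 139979818/2 = (½)*139979818 = 69989909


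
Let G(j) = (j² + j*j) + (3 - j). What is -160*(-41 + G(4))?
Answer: 1600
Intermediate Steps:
G(j) = 3 - j + 2*j² (G(j) = (j² + j²) + (3 - j) = 2*j² + (3 - j) = 3 - j + 2*j²)
-160*(-41 + G(4)) = -160*(-41 + (3 - 1*4 + 2*4²)) = -160*(-41 + (3 - 4 + 2*16)) = -160*(-41 + (3 - 4 + 32)) = -160*(-41 + 31) = -160*(-10) = 1600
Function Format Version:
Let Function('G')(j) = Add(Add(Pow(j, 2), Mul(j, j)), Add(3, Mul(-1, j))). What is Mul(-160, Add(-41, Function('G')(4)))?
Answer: 1600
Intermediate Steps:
Function('G')(j) = Add(3, Mul(-1, j), Mul(2, Pow(j, 2))) (Function('G')(j) = Add(Add(Pow(j, 2), Pow(j, 2)), Add(3, Mul(-1, j))) = Add(Mul(2, Pow(j, 2)), Add(3, Mul(-1, j))) = Add(3, Mul(-1, j), Mul(2, Pow(j, 2))))
Mul(-160, Add(-41, Function('G')(4))) = Mul(-160, Add(-41, Add(3, Mul(-1, 4), Mul(2, Pow(4, 2))))) = Mul(-160, Add(-41, Add(3, -4, Mul(2, 16)))) = Mul(-160, Add(-41, Add(3, -4, 32))) = Mul(-160, Add(-41, 31)) = Mul(-160, -10) = 1600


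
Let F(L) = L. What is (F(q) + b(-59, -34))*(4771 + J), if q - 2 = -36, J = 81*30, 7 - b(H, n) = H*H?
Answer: -25261108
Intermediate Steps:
b(H, n) = 7 - H² (b(H, n) = 7 - H*H = 7 - H²)
J = 2430
q = -34 (q = 2 - 36 = -34)
(F(q) + b(-59, -34))*(4771 + J) = (-34 + (7 - 1*(-59)²))*(4771 + 2430) = (-34 + (7 - 1*3481))*7201 = (-34 + (7 - 3481))*7201 = (-34 - 3474)*7201 = -3508*7201 = -25261108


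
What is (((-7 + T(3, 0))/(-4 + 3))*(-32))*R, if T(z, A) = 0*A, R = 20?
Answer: -4480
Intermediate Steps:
T(z, A) = 0
(((-7 + T(3, 0))/(-4 + 3))*(-32))*R = (((-7 + 0)/(-4 + 3))*(-32))*20 = (-7/(-1)*(-32))*20 = (-7*(-1)*(-32))*20 = (7*(-32))*20 = -224*20 = -4480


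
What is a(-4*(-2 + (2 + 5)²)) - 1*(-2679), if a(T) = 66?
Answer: 2745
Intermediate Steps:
a(-4*(-2 + (2 + 5)²)) - 1*(-2679) = 66 - 1*(-2679) = 66 + 2679 = 2745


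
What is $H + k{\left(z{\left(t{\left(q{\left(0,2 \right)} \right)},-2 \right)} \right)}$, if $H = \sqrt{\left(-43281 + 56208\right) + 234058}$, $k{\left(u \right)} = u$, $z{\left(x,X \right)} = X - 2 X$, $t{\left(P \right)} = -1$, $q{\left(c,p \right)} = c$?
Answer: $2 + \sqrt{246985} \approx 498.98$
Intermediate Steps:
$z{\left(x,X \right)} = - X$
$H = \sqrt{246985}$ ($H = \sqrt{12927 + 234058} = \sqrt{246985} \approx 496.98$)
$H + k{\left(z{\left(t{\left(q{\left(0,2 \right)} \right)},-2 \right)} \right)} = \sqrt{246985} - -2 = \sqrt{246985} + 2 = 2 + \sqrt{246985}$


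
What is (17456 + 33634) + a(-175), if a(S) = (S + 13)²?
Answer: 77334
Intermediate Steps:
a(S) = (13 + S)²
(17456 + 33634) + a(-175) = (17456 + 33634) + (13 - 175)² = 51090 + (-162)² = 51090 + 26244 = 77334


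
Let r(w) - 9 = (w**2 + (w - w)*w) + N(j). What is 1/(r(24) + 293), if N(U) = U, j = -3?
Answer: 1/875 ≈ 0.0011429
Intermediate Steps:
r(w) = 6 + w**2 (r(w) = 9 + ((w**2 + (w - w)*w) - 3) = 9 + ((w**2 + 0*w) - 3) = 9 + ((w**2 + 0) - 3) = 9 + (w**2 - 3) = 9 + (-3 + w**2) = 6 + w**2)
1/(r(24) + 293) = 1/((6 + 24**2) + 293) = 1/((6 + 576) + 293) = 1/(582 + 293) = 1/875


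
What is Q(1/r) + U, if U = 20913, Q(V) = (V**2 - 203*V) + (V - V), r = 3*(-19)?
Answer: 67957909/3249 ≈ 20917.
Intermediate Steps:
r = -57
Q(V) = V**2 - 203*V (Q(V) = (V**2 - 203*V) + 0 = V**2 - 203*V)
Q(1/r) + U = (-203 + 1/(-57))/(-57) + 20913 = -(-203 - 1/57)/57 + 20913 = -1/57*(-11572/57) + 20913 = 11572/3249 + 20913 = 67957909/3249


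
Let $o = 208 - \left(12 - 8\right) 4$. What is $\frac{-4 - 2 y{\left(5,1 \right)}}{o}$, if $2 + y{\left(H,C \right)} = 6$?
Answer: $- \frac{1}{16} \approx -0.0625$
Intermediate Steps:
$y{\left(H,C \right)} = 4$ ($y{\left(H,C \right)} = -2 + 6 = 4$)
$o = 192$ ($o = 208 - 4 \cdot 4 = 208 - 16 = 192$)
$\frac{-4 - 2 y{\left(5,1 \right)}}{o} = \frac{-4 - 8}{192} = \left(-4 - 8\right) \frac{1}{192} = \left(-12\right) \frac{1}{192} = - \frac{1}{16}$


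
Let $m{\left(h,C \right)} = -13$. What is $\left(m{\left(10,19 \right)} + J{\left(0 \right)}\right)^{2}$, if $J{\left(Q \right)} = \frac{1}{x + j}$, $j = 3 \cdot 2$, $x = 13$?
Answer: $\frac{60516}{361} \approx 167.63$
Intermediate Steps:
$j = 6$
$J{\left(Q \right)} = \frac{1}{19}$ ($J{\left(Q \right)} = \frac{1}{13 + 6} = \frac{1}{19}$)
$\left(m{\left(10,19 \right)} + J{\left(0 \right)}\right)^{2} = \left(-13 + \frac{1}{19}\right)^{2} = \left(- \frac{246}{19}\right)^{2} = \frac{60516}{361}$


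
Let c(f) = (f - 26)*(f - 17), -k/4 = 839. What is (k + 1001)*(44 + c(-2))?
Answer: -1356480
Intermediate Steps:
k = -3356 (k = -4*839 = -3356)
c(f) = (-26 + f)*(-17 + f)
(k + 1001)*(44 + c(-2)) = (-3356 + 1001)*(44 + (442 + (-2)² - 43*(-2))) = -2355*(44 + (442 + 4 + 86)) = -2355*(44 + 532) = -2355*576 = -1356480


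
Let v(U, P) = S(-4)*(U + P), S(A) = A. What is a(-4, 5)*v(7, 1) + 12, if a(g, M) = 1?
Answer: -20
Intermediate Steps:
v(U, P) = -4*P - 4*U (v(U, P) = -4*(U + P) = -4*(P + U) = -4*P - 4*U)
a(-4, 5)*v(7, 1) + 12 = 1*(-4*1 - 4*7) + 12 = 1*(-4 - 28) + 12 = 1*(-32) + 12 = -32 + 12 = -20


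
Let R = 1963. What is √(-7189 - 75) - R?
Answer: -1963 + 4*I*√454 ≈ -1963.0 + 85.229*I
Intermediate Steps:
√(-7189 - 75) - R = √(-7189 - 75) - 1*1963 = √(-7264) - 1963 = 4*I*√454 - 1963 = -1963 + 4*I*√454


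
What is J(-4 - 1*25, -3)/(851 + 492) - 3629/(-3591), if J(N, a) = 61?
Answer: 268042/253827 ≈ 1.0560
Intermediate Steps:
J(-4 - 1*25, -3)/(851 + 492) - 3629/(-3591) = 61/(851 + 492) - 3629/(-3591) = 61/1343 - 3629*(-1/3591) = 61*(1/1343) + 191/189 = 61/1343 + 191/189 = 268042/253827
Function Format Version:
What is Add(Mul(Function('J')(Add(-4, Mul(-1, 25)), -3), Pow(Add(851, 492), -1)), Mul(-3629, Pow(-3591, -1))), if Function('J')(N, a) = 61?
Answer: Rational(268042, 253827) ≈ 1.0560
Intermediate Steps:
Add(Mul(Function('J')(Add(-4, Mul(-1, 25)), -3), Pow(Add(851, 492), -1)), Mul(-3629, Pow(-3591, -1))) = Add(Mul(61, Pow(Add(851, 492), -1)), Mul(-3629, Pow(-3591, -1))) = Add(Mul(61, Pow(1343, -1)), Mul(-3629, Rational(-1, 3591))) = Add(Mul(61, Rational(1, 1343)), Rational(191, 189)) = Add(Rational(61, 1343), Rational(191, 189)) = Rational(268042, 253827)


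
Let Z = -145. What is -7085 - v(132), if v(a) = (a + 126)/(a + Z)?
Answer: -91847/13 ≈ -7065.2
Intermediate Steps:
v(a) = (126 + a)/(-145 + a) (v(a) = (a + 126)/(a - 145) = (126 + a)/(-145 + a))
-7085 - v(132) = -7085 - (126 + 132)/(-145 + 132) = -7085 - 258/(-13) = -7085 - (-1)*258/13 = -7085 - 1*(-258/13) = -7085 + 258/13 = -91847/13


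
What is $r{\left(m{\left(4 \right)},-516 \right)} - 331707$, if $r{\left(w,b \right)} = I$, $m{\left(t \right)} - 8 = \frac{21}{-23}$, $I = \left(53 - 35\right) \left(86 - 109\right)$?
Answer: $-332121$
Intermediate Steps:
$I = -414$ ($I = 18 \left(-23\right) = -414$)
$m{\left(t \right)} = \frac{163}{23}$ ($m{\left(t \right)} = 8 + \frac{21}{-23} = 8 + 21 \left(- \frac{1}{23}\right) = 8 - \frac{21}{23} = \frac{163}{23}$)
$r{\left(w,b \right)} = -414$
$r{\left(m{\left(4 \right)},-516 \right)} - 331707 = -414 - 331707 = -332121$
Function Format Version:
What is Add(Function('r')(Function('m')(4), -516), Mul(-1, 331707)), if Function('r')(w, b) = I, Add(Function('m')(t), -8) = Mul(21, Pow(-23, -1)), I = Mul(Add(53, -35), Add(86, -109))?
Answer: -332121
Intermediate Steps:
I = -414 (I = Mul(18, -23) = -414)
Function('m')(t) = Rational(163, 23) (Function('m')(t) = Add(8, Mul(21, Pow(-23, -1))) = Add(8, Mul(21, Rational(-1, 23))) = Add(8, Rational(-21, 23)) = Rational(163, 23))
Function('r')(w, b) = -414
Add(Function('r')(Function('m')(4), -516), Mul(-1, 331707)) = Add(-414, Mul(-1, 331707)) = Add(-414, -331707) = -332121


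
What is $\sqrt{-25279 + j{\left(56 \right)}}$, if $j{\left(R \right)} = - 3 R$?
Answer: $i \sqrt{25447} \approx 159.52 i$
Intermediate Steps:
$\sqrt{-25279 + j{\left(56 \right)}} = \sqrt{-25279 - 168} = \sqrt{-25447} = i \sqrt{25447}$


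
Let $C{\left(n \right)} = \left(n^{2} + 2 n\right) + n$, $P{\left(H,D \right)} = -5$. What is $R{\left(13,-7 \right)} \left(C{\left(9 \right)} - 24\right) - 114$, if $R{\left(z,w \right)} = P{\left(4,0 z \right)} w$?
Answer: $2826$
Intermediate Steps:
$C{\left(n \right)} = n^{2} + 3 n$
$R{\left(z,w \right)} = - 5 w$
$R{\left(13,-7 \right)} \left(C{\left(9 \right)} - 24\right) - 114 = \left(-5\right) \left(-7\right) \left(9 \left(3 + 9\right) - 24\right) - 114 = 35 \left(9 \cdot 12 - 24\right) - 114 = 35 \left(108 - 24\right) - 114 = 35 \cdot 84 - 114 = 2940 - 114 = 2826$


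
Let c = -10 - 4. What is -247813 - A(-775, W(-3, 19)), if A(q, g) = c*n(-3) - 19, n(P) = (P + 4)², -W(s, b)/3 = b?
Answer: -247780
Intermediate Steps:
W(s, b) = -3*b
n(P) = (4 + P)²
c = -14
A(q, g) = -33 (A(q, g) = -14*(4 - 3)² - 19 = -14*1² - 19 = -14*1 - 19 = -14 - 19 = -33)
-247813 - A(-775, W(-3, 19)) = -247813 - 1*(-33) = -247813 + 33 = -247780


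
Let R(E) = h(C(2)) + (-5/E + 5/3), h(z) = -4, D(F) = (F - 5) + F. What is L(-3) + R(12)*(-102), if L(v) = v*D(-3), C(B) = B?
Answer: 627/2 ≈ 313.50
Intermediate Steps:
D(F) = -5 + 2*F (D(F) = (-5 + F) + F = -5 + 2*F)
R(E) = -7/3 - 5/E (R(E) = -4 + (-5/E + 5/3) = -4 + (5/3 - 5/E) = -7/3 - 5/E)
L(v) = -11*v (L(v) = v*(-5 + 2*(-3)) = v*(-5 - 6) = v*(-11) = -11*v)
L(-3) + R(12)*(-102) = -11*(-3) + (-7/3 - 5/12)*(-102) = 33 + (-7/3 - 5*1/12)*(-102) = 33 + (-7/3 - 5/12)*(-102) = 33 - 11/4*(-102) = 33 + 561/2 = 627/2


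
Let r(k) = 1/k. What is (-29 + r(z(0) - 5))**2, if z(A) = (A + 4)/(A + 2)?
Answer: 7744/9 ≈ 860.44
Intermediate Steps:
z(A) = (4 + A)/(2 + A)
(-29 + r(z(0) - 5))**2 = (-29 + 1/((4 + 0)/(2 + 0) - 5))**2 = (-29 + 1/(4/2 - 5))**2 = (-29 + 1/((1/2)*4 - 5))**2 = (-29 + 1/(2 - 5))**2 = (-29 + 1/(-3))**2 = (-29 - 1/3)**2 = (-88/3)**2 = 7744/9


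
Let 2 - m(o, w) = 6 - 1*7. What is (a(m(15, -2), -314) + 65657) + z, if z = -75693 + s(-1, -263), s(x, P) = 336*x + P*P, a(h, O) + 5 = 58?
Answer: 58850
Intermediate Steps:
m(o, w) = 3 (m(o, w) = 2 - (6 - 1*7) = 2 - (6 - 7) = 2 - 1*(-1) = 2 + 1 = 3)
a(h, O) = 53 (a(h, O) = -5 + 58 = 53)
s(x, P) = P**2 + 336*x (s(x, P) = 336*x + P**2 = P**2 + 336*x)
z = -6860 (z = -75693 + ((-263)**2 + 336*(-1)) = -75693 + (69169 - 336) = -75693 + 68833 = -6860)
(a(m(15, -2), -314) + 65657) + z = (53 + 65657) - 6860 = 65710 - 6860 = 58850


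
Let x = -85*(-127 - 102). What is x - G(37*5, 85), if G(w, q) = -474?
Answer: 19939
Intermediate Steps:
x = 19465 (x = -85*(-229) = 19465)
x - G(37*5, 85) = 19465 - 1*(-474) = 19465 + 474 = 19939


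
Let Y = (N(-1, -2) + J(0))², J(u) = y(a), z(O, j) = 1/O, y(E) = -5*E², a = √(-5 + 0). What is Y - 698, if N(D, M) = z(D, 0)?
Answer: -122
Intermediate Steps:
a = I*√5 (a = √(-5) = I*√5 ≈ 2.2361*I)
J(u) = 25 (J(u) = -5*(I*√5)² = -5*(-5) = 25)
N(D, M) = 1/D
Y = 576 (Y = (1/(-1) + 25)² = (-1 + 25)² = 24² = 576)
Y - 698 = 576 - 698 = -122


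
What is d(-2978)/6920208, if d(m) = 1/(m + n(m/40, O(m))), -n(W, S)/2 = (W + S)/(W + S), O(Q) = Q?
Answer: -1/20622219840 ≈ -4.8491e-11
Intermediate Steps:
n(W, S) = -2 (n(W, S) = -2*(W + S)/(W + S) = -2*(S + W)/(S + W) = -2*1 = -2)
d(m) = 1/(-2 + m) (d(m) = 1/(m - 2) = 1/(-2 + m))
d(-2978)/6920208 = 1/(-2 - 2978*6920208) = (1/6920208)/(-2980) = -1/2980*1/6920208 = -1/20622219840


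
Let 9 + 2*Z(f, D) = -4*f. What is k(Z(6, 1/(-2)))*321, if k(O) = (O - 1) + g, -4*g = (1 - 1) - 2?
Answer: -5457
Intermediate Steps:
Z(f, D) = -9/2 - 2*f (Z(f, D) = -9/2 + (-4*f)/2 = -9/2 - 2*f)
g = 1/2 (g = -((1 - 1) - 2)/4 = -(0 - 2)/4 = -1/4*(-2) = 1/2 ≈ 0.50000)
k(O) = -1/2 + O (k(O) = (O - 1) + 1/2 = (-1 + O) + 1/2 = -1/2 + O)
k(Z(6, 1/(-2)))*321 = (-1/2 + (-9/2 - 2*6))*321 = (-1/2 + (-9/2 - 12))*321 = (-1/2 - 33/2)*321 = -17*321 = -5457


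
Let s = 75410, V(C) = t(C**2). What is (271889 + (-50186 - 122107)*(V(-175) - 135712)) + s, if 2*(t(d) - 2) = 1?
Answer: 46764288365/2 ≈ 2.3382e+10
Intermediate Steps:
t(d) = 5/2 (t(d) = 2 + (1/2)*1 = 2 + 1/2 = 5/2)
V(C) = 5/2
(271889 + (-50186 - 122107)*(V(-175) - 135712)) + s = (271889 + (-50186 - 122107)*(5/2 - 135712)) + 75410 = (271889 - 172293*(-271419/2)) + 75410 = (271889 + 46763593767/2) + 75410 = 46764137545/2 + 75410 = 46764288365/2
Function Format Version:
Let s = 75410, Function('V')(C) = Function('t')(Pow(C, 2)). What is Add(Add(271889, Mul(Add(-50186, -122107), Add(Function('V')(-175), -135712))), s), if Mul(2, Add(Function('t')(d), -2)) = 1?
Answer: Rational(46764288365, 2) ≈ 2.3382e+10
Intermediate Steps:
Function('t')(d) = Rational(5, 2) (Function('t')(d) = Add(2, Mul(Rational(1, 2), 1)) = Add(2, Rational(1, 2)) = Rational(5, 2))
Function('V')(C) = Rational(5, 2)
Add(Add(271889, Mul(Add(-50186, -122107), Add(Function('V')(-175), -135712))), s) = Add(Add(271889, Mul(Add(-50186, -122107), Add(Rational(5, 2), -135712))), 75410) = Add(Add(271889, Mul(-172293, Rational(-271419, 2))), 75410) = Add(Add(271889, Rational(46763593767, 2)), 75410) = Add(Rational(46764137545, 2), 75410) = Rational(46764288365, 2)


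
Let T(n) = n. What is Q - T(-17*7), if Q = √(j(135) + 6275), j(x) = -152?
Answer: 119 + √6123 ≈ 197.25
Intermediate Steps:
Q = √6123 (Q = √(-152 + 6275) = √6123 ≈ 78.250)
Q - T(-17*7) = √6123 - (-17)*7 = √6123 - 1*(-119) = √6123 + 119 = 119 + √6123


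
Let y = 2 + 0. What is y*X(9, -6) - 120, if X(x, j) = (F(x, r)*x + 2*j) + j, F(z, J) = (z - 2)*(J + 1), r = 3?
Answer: 348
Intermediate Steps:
y = 2
F(z, J) = (1 + J)*(-2 + z) (F(z, J) = (-2 + z)*(1 + J) = (1 + J)*(-2 + z))
X(x, j) = 3*j + x*(-8 + 4*x) (X(x, j) = ((-2 + x - 2*3 + 3*x)*x + 2*j) + j = ((-2 + x - 6 + 3*x)*x + 2*j) + j = ((-8 + 4*x)*x + 2*j) + j = (x*(-8 + 4*x) + 2*j) + j = (2*j + x*(-8 + 4*x)) + j = 3*j + x*(-8 + 4*x))
y*X(9, -6) - 120 = 2*(3*(-6) + 4*9*(-2 + 9)) - 120 = 2*(-18 + 4*9*7) - 120 = 2*(-18 + 252) - 120 = 2*234 - 120 = 468 - 120 = 348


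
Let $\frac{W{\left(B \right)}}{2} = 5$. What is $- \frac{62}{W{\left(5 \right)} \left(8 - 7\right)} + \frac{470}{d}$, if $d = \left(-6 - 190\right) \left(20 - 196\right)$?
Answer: $- \frac{533513}{86240} \approx -6.1864$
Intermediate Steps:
$W{\left(B \right)} = 10$ ($W{\left(B \right)} = 2 \cdot 5 = 10$)
$d = 34496$ ($d = \left(-196\right) \left(-176\right) = 34496$)
$- \frac{62}{W{\left(5 \right)} \left(8 - 7\right)} + \frac{470}{d} = - \frac{62}{10 \left(8 - 7\right)} + \frac{470}{34496} = - \frac{62}{10 \left(8 - 7\right)} + 470 \cdot \frac{1}{34496} = - \frac{62}{10 \cdot 1} + \frac{235}{17248} = - \frac{62}{10} + \frac{235}{17248} = \left(-62\right) \frac{1}{10} + \frac{235}{17248} = - \frac{31}{5} + \frac{235}{17248} = - \frac{533513}{86240}$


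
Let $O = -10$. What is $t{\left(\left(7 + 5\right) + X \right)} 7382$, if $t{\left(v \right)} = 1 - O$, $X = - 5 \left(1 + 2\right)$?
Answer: $81202$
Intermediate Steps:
$X = -15$ ($X = \left(-5\right) 3 = -15$)
$t{\left(v \right)} = 11$ ($t{\left(v \right)} = 1 - -10 = 1 + 10 = 11$)
$t{\left(\left(7 + 5\right) + X \right)} 7382 = 11 \cdot 7382 = 81202$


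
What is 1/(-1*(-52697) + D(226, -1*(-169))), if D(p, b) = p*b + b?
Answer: 1/91060 ≈ 1.0982e-5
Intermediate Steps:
D(p, b) = b + b*p (D(p, b) = b*p + b = b + b*p)
1/(-1*(-52697) + D(226, -1*(-169))) = 1/(-1*(-52697) + (-1*(-169))*(1 + 226)) = 1/(52697 + 169*227) = 1/(52697 + 38363) = 1/91060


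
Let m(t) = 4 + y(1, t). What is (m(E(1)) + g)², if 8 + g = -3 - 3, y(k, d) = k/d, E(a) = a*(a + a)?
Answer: 361/4 ≈ 90.250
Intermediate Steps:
E(a) = 2*a² (E(a) = a*(2*a) = 2*a²)
m(t) = 4 + 1/t
g = -14 (g = -8 + (-3 - 3) = -8 - 6 = -14)
(m(E(1)) + g)² = ((4 + 1/(2*1²)) - 14)² = ((4 + 1/(2*1)) - 14)² = ((4 + 1/2) - 14)² = ((4 + ½) - 14)² = (9/2 - 14)² = (-19/2)² = 361/4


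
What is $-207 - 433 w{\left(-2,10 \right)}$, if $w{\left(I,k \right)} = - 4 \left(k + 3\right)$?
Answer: $22309$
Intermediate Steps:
$w{\left(I,k \right)} = -12 - 4 k$ ($w{\left(I,k \right)} = - 4 \left(3 + k\right) = -12 - 4 k$)
$-207 - 433 w{\left(-2,10 \right)} = -207 - 433 \left(-12 - 40\right) = -207 - -22516 = -207 + 22516 = 22309$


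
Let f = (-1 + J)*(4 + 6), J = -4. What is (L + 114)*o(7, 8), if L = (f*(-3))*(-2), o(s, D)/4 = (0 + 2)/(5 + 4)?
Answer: -496/3 ≈ -165.33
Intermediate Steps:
o(s, D) = 8/9 (o(s, D) = 4*((0 + 2)/(5 + 4)) = 4*(2/9) = 8/9)
f = -50 (f = (-1 - 4)*(4 + 6) = -5*10 = -50)
L = -300 (L = -50*(-3)*(-2) = 150*(-2) = -300)
(L + 114)*o(7, 8) = (-300 + 114)*(8/9) = -186*8/9 = -496/3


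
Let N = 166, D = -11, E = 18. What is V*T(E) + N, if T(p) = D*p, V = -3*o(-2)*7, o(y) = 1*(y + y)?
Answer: -16466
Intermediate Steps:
o(y) = 2*y (o(y) = 1*(2*y) = 2*y)
V = 84 (V = -6*(-2)*7 = -3*(-4)*7 = 12*7 = 84)
T(p) = -11*p
V*T(E) + N = 84*(-11*18) + 166 = 84*(-198) + 166 = -16632 + 166 = -16466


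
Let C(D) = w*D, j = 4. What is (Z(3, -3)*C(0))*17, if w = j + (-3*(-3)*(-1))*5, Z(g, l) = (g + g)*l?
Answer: 0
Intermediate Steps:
Z(g, l) = 2*g*l (Z(g, l) = (2*g)*l = 2*g*l)
w = -41 (w = 4 + (-3*(-3)*(-1))*5 = 4 + (9*(-1))*5 = 4 - 9*5 = 4 - 45 = -41)
C(D) = -41*D
(Z(3, -3)*C(0))*17 = ((2*3*(-3))*(-41*0))*17 = -18*0*17 = 0*17 = 0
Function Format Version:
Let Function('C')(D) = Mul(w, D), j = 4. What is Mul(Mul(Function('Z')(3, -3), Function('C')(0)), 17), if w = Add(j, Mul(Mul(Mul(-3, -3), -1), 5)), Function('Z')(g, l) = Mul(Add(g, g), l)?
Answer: 0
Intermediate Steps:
Function('Z')(g, l) = Mul(2, g, l) (Function('Z')(g, l) = Mul(Mul(2, g), l) = Mul(2, g, l))
w = -41 (w = Add(4, Mul(Mul(Mul(-3, -3), -1), 5)) = Add(4, Mul(Mul(9, -1), 5)) = Add(4, Mul(-9, 5)) = Add(4, -45) = -41)
Function('C')(D) = Mul(-41, D)
Mul(Mul(Function('Z')(3, -3), Function('C')(0)), 17) = Mul(Mul(Mul(2, 3, -3), Mul(-41, 0)), 17) = Mul(Mul(-18, 0), 17) = Mul(0, 17) = 0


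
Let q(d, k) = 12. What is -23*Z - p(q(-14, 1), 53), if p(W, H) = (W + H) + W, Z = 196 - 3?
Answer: -4516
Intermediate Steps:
Z = 193
p(W, H) = H + 2*W (p(W, H) = (H + W) + W = H + 2*W)
-23*Z - p(q(-14, 1), 53) = -23*193 - (53 + 2*12) = -4439 - (53 + 24) = -4439 - 1*77 = -4439 - 77 = -4516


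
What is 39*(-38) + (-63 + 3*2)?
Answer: -1539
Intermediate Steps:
39*(-38) + (-63 + 3*2) = -1482 + (-63 + 6) = -1482 - 57 = -1539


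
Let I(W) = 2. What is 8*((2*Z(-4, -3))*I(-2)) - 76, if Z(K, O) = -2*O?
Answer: 116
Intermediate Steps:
8*((2*Z(-4, -3))*I(-2)) - 76 = 8*((2*(-2*(-3)))*2) - 76 = 8*((2*6)*2) - 76 = 8*(12*2) - 76 = 8*24 - 76 = 192 - 76 = 116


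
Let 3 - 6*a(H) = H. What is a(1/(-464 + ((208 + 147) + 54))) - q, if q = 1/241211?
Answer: 20020348/39799815 ≈ 0.50303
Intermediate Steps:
a(H) = ½ - H/6
q = 1/241211 ≈ 4.1457e-6
a(1/(-464 + ((208 + 147) + 54))) - q = (½ - 1/(6*(-464 + ((208 + 147) + 54)))) - 1*1/241211 = (½ - 1/(6*(-464 + (355 + 54)))) - 1/241211 = (½ - 1/(6*(-464 + 409))) - 1/241211 = (½ - ⅙/(-55)) - 1/241211 = (½ - ⅙*(-1/55)) - 1/241211 = (½ + 1/330) - 1/241211 = 83/165 - 1/241211 = 20020348/39799815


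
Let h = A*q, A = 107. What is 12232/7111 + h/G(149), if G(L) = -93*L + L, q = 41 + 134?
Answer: 34522781/97477588 ≈ 0.35416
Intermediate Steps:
q = 175
G(L) = -92*L
h = 18725 (h = 107*175 = 18725)
12232/7111 + h/G(149) = 12232/7111 + 18725/((-92*149)) = 12232*(1/7111) + 18725/(-13708) = 12232/7111 + 18725*(-1/13708) = 12232/7111 - 18725/13708 = 34522781/97477588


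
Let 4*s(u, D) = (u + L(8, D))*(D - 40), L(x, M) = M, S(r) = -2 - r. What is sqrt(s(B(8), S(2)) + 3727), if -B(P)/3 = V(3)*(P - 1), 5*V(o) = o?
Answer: 6*sqrt(2715)/5 ≈ 62.527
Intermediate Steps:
V(o) = o/5
B(P) = 9/5 - 9*P/5 (B(P) = -3*(1/5)*3*(P - 1) = -9*(-1 + P)/5 = -3*(-3/5 + 3*P/5) = 9/5 - 9*P/5)
s(u, D) = (-40 + D)*(D + u)/4 (s(u, D) = ((u + D)*(D - 40))/4 = ((D + u)*(-40 + D))/4 = ((-40 + D)*(D + u))/4 = (-40 + D)*(D + u)/4)
sqrt(s(B(8), S(2)) + 3727) = sqrt((-10*(-2 - 1*2) - 10*(9/5 - 9/5*8) + (-2 - 1*2)**2/4 + (-2 - 1*2)*(9/5 - 9/5*8)/4) + 3727) = sqrt((-10*(-2 - 2) - 10*(9/5 - 72/5) + (-2 - 2)**2/4 + (-2 - 2)*(9/5 - 72/5)/4) + 3727) = sqrt((-10*(-4) - 10*(-63/5) + (1/4)*(-4)**2 + (1/4)*(-4)*(-63/5)) + 3727) = sqrt((40 + 126 + (1/4)*16 + 63/5) + 3727) = sqrt((40 + 126 + 4 + 63/5) + 3727) = sqrt(913/5 + 3727) = sqrt(19548/5) = 6*sqrt(2715)/5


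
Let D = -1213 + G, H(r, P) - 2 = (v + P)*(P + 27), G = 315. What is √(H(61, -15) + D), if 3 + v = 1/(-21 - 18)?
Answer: 2*I*√46995/13 ≈ 33.351*I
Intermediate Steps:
v = -118/39 (v = -3 + 1/(-21 - 18) = -3 + 1/(-39) = -3 - 1/39 = -118/39 ≈ -3.0256)
H(r, P) = 2 + (27 + P)*(-118/39 + P) (H(r, P) = 2 + (-118/39 + P)*(P + 27) = 2 + (-118/39 + P)*(27 + P) = 2 + (27 + P)*(-118/39 + P))
D = -898 (D = -1213 + 315 = -898)
√(H(61, -15) + D) = √((-1036/13 + (-15)² + (935/39)*(-15)) - 898) = √((-1036/13 + 225 - 4675/13) - 898) = √(-2786/13 - 898) = √(-14460/13) = 2*I*√46995/13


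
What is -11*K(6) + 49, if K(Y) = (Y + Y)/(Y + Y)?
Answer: 38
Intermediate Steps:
K(Y) = 1 (K(Y) = (2*Y)/((2*Y)) = (2*Y)*(1/(2*Y)) = 1)
-11*K(6) + 49 = -11*1 + 49 = -11 + 49 = 38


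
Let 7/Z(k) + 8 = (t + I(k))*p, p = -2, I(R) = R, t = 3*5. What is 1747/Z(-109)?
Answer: 314460/7 ≈ 44923.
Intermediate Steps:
t = 15
Z(k) = 7/(-38 - 2*k) (Z(k) = 7/(-8 + (15 + k)*(-2)) = 7/(-8 + (-30 - 2*k)) = 7/(-38 - 2*k))
1747/Z(-109) = 1747/((-7/(38 + 2*(-109)))) = 1747/((-7/(38 - 218))) = 1747/((-7/(-180))) = 1747/((-7*(-1/180))) = 1747/(7/180) = 1747*(180/7) = 314460/7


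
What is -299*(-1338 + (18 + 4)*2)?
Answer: 386906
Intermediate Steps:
-299*(-1338 + (18 + 4)*2) = -299*(-1338 + 22*2) = -299*(-1338 + 44) = -299*(-1294) = 386906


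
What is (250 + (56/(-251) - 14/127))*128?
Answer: 1018703872/31877 ≈ 31957.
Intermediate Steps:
(250 + (56/(-251) - 14/127))*128 = (250 + (56*(-1/251) - 14*1/127))*128 = (250 + (-56/251 - 14/127))*128 = (250 - 10626/31877)*128 = (7958624/31877)*128 = 1018703872/31877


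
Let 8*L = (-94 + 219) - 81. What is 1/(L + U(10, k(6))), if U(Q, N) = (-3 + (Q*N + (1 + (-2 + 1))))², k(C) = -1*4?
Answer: 2/3709 ≈ 0.00053923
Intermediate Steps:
k(C) = -4
L = 11/2 (L = ((-94 + 219) - 81)/8 = (125 - 81)/8 = (⅛)*44 = 11/2 ≈ 5.5000)
U(Q, N) = (-3 + N*Q)² (U(Q, N) = (-3 + (N*Q + (1 - 1)))² = (-3 + (N*Q + 0))² = (-3 + N*Q)²)
1/(L + U(10, k(6))) = 1/(11/2 + (-3 - 4*10)²) = 1/(11/2 + (-3 - 40)²) = 1/(11/2 + (-43)²) = 1/(11/2 + 1849) = 1/(3709/2) = 2/3709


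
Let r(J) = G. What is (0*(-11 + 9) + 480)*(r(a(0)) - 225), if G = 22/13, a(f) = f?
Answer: -1393440/13 ≈ -1.0719e+5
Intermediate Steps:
G = 22/13 (G = 22*(1/13) = 22/13 ≈ 1.6923)
r(J) = 22/13
(0*(-11 + 9) + 480)*(r(a(0)) - 225) = (0*(-11 + 9) + 480)*(22/13 - 225) = (0*(-2) + 480)*(-2903/13) = (0 + 480)*(-2903/13) = 480*(-2903/13) = -1393440/13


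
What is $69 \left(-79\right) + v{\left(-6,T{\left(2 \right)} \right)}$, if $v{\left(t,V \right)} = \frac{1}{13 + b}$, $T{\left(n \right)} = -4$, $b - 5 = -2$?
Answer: $- \frac{87215}{16} \approx -5450.9$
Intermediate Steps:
$b = 3$ ($b = 5 - 2 = 3$)
$v{\left(t,V \right)} = \frac{1}{16}$ ($v{\left(t,V \right)} = \frac{1}{13 + 3} = \frac{1}{16}$)
$69 \left(-79\right) + v{\left(-6,T{\left(2 \right)} \right)} = 69 \left(-79\right) + \frac{1}{16} = -5451 + \frac{1}{16} = - \frac{87215}{16}$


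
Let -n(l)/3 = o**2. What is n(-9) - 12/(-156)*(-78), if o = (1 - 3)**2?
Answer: -54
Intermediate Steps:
o = 4 (o = (-2)**2 = 4)
n(l) = -48 (n(l) = -3*4**2 = -3*16 = -48)
n(-9) - 12/(-156)*(-78) = -48 - 12/(-156)*(-78) = -48 - 12*(-1/156)*(-78) = -48 + (1/13)*(-78) = -48 - 6 = -54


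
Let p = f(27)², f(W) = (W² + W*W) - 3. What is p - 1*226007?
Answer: 1891018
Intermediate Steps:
f(W) = -3 + 2*W² (f(W) = (W² + W²) - 3 = 2*W² - 3 = -3 + 2*W²)
p = 2117025 (p = (-3 + 2*27²)² = (-3 + 2*729)² = (-3 + 1458)² = 1455² = 2117025)
p - 1*226007 = 2117025 - 1*226007 = 2117025 - 226007 = 1891018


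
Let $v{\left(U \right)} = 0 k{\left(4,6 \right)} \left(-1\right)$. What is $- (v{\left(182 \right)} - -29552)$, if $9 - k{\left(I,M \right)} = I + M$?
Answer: $-29552$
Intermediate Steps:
$k{\left(I,M \right)} = 9 - I - M$ ($k{\left(I,M \right)} = 9 - \left(I + M\right) = 9 - I - M$)
$v{\left(U \right)} = 0$ ($v{\left(U \right)} = 0 \left(9 - 4 - 6\right) \left(-1\right) = 0 \left(-1\right) \left(-1\right) = 0 \left(-1\right) = 0$)
$- (v{\left(182 \right)} - -29552) = - (0 - -29552) = - (0 + 29552) = \left(-1\right) 29552 = -29552$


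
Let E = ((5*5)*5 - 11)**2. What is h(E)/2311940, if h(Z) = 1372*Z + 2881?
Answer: 17833393/2311940 ≈ 7.7136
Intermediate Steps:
E = 12996 (E = (25*5 - 11)**2 = (125 - 11)**2 = 114**2 = 12996)
h(Z) = 2881 + 1372*Z
h(E)/2311940 = (2881 + 1372*12996)/2311940 = (2881 + 17830512)*(1/2311940) = 17833393*(1/2311940) = 17833393/2311940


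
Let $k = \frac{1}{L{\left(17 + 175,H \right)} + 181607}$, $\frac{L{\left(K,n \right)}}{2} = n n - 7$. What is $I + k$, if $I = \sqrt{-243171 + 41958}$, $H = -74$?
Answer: $\frac{1}{192545} + 3 i \sqrt{22357} \approx 5.1936 \cdot 10^{-6} + 448.57 i$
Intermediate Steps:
$L{\left(K,n \right)} = -14 + 2 n^{2}$ ($L{\left(K,n \right)} = 2 \left(n n - 7\right) = 2 \left(n^{2} - 7\right) = 2 \left(-7 + n^{2}\right) = -14 + 2 n^{2}$)
$I = 3 i \sqrt{22357}$ ($I = \sqrt{-201213} = 3 i \sqrt{22357} \approx 448.57 i$)
$k = \frac{1}{192545}$ ($k = \frac{1}{\left(-14 + 2 \left(-74\right)^{2}\right) + 181607} = \frac{1}{\left(-14 + 2 \cdot 5476\right) + 181607} = \frac{1}{\left(-14 + 10952\right) + 181607} = \frac{1}{10938 + 181607} = \frac{1}{192545} \approx 5.1936 \cdot 10^{-6}$)
$I + k = 3 i \sqrt{22357} + \frac{1}{192545} = \frac{1}{192545} + 3 i \sqrt{22357}$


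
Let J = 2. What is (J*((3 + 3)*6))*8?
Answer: 576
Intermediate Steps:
(J*((3 + 3)*6))*8 = (2*((3 + 3)*6))*8 = (2*(6*6))*8 = (2*36)*8 = 72*8 = 576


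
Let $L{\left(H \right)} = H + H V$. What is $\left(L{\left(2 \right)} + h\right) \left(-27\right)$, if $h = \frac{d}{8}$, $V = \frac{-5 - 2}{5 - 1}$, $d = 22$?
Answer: $- \frac{135}{4} \approx -33.75$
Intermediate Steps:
$V = - \frac{7}{4} \approx -1.75$
$h = \frac{11}{4}$ ($h = \frac{22}{8} = 22 \cdot \frac{1}{8} = \frac{11}{4} \approx 2.75$)
$L{\left(H \right)} = - \frac{3 H}{4}$ ($L{\left(H \right)} = H + H \left(- \frac{7}{4}\right) = H - \frac{7 H}{4} = - \frac{3 H}{4}$)
$\left(L{\left(2 \right)} + h\right) \left(-27\right) = \left(\left(- \frac{3}{4}\right) 2 + \frac{11}{4}\right) \left(-27\right) = \left(- \frac{3}{2} + \frac{11}{4}\right) \left(-27\right) = \frac{5}{4} \left(-27\right) = - \frac{135}{4}$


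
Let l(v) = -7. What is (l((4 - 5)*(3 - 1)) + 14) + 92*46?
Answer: 4239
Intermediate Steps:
(l((4 - 5)*(3 - 1)) + 14) + 92*46 = (-7 + 14) + 92*46 = 7 + 4232 = 4239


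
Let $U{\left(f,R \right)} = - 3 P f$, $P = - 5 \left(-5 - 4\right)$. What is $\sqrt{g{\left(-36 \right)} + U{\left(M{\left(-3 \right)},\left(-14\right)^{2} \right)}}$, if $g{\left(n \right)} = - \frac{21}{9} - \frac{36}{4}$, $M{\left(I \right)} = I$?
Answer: $\frac{\sqrt{3543}}{3} \approx 19.841$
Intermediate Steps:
$P = 45$ ($P = \left(-5\right) \left(-9\right) = 45$)
$U{\left(f,R \right)} = - 135 f$ ($U{\left(f,R \right)} = \left(-3\right) 45 f = - 135 f$)
$g{\left(n \right)} = - \frac{34}{3}$ ($g{\left(n \right)} = \left(-21\right) \frac{1}{9} - 9 = - \frac{7}{3} - 9 = - \frac{34}{3}$)
$\sqrt{g{\left(-36 \right)} + U{\left(M{\left(-3 \right)},\left(-14\right)^{2} \right)}} = \sqrt{- \frac{34}{3} - -405} = \sqrt{- \frac{34}{3} + 405} = \sqrt{\frac{1181}{3}} = \frac{\sqrt{3543}}{3}$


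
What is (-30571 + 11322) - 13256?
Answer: -32505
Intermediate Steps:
(-30571 + 11322) - 13256 = -19249 - 13256 = -32505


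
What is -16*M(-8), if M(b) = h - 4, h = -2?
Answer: 96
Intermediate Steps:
M(b) = -6 (M(b) = -2 - 4 = -6)
-16*M(-8) = -16*(-6) = 96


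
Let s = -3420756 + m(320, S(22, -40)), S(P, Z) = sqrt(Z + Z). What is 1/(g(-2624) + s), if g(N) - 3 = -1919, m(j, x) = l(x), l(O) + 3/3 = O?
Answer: -3422673/11714690465009 - 4*I*sqrt(5)/11714690465009 ≈ -2.9217e-7 - 7.6351e-13*I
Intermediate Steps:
l(O) = -1 + O
S(P, Z) = sqrt(2)*sqrt(Z) (S(P, Z) = sqrt(2*Z) = sqrt(2)*sqrt(Z))
m(j, x) = -1 + x
g(N) = -1916 (g(N) = 3 - 1919 = -1916)
s = -3420757 + 4*I*sqrt(5) (s = -3420756 + (-1 + sqrt(2)*sqrt(-40)) = -3420756 + (-1 + sqrt(2)*(2*I*sqrt(10))) = -3420756 + (-1 + 4*I*sqrt(5)) = -3420757 + 4*I*sqrt(5) ≈ -3.4208e+6 + 8.9443*I)
1/(g(-2624) + s) = 1/(-1916 + (-3420757 + 4*I*sqrt(5))) = 1/(-3422673 + 4*I*sqrt(5))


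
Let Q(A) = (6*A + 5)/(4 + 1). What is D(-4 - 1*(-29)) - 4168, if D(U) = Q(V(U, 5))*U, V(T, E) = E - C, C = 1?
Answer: -4023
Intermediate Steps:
V(T, E) = -1 + E (V(T, E) = E - 1*1 = E - 1 = -1 + E)
Q(A) = 1 + 6*A/5 (Q(A) = (5 + 6*A)/5 = (5 + 6*A)*(⅕) = 1 + 6*A/5)
D(U) = 29*U/5 (D(U) = (1 + 6*(-1 + 5)/5)*U = (1 + (6/5)*4)*U = (1 + 24/5)*U = 29*U/5)
D(-4 - 1*(-29)) - 4168 = 29*(-4 - 1*(-29))/5 - 4168 = 29*(-4 + 29)/5 - 4168 = (29/5)*25 - 4168 = 145 - 4168 = -4023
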